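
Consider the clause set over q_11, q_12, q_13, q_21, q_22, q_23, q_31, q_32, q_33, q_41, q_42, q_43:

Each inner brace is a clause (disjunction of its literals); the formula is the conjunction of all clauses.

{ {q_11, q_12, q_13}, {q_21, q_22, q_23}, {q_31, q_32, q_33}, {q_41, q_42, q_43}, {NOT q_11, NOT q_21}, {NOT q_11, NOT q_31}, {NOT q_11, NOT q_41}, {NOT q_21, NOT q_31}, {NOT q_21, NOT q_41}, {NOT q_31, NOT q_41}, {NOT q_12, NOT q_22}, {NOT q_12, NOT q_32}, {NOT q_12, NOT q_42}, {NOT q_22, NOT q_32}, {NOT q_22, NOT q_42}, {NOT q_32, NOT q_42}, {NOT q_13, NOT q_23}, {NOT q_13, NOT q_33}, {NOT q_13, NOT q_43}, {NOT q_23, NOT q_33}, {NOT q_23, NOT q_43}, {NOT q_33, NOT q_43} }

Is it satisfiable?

No, unsatisfiable

Suppose q_11 = false.
Suppose q_12 = true.
From the singleton clause (NOT q_22), q_22 = false.
From the singleton clause (NOT q_32), q_32 = false.
From the singleton clause (NOT q_42), q_42 = false.
Suppose q_21 = true.
From the singleton clause (NOT q_31), q_31 = false.
From the singleton clause (q_33), q_33 = true.
From the singleton clause (NOT q_41), q_41 = false.
From the singleton clause (q_43), q_43 = true.
But (NOT q_43) is also a unit clause — contradiction.
So q_21 must be the other value — set q_21 = false.
From the singleton clause (q_23), q_23 = true.
From the singleton clause (NOT q_13), q_13 = false.
From the singleton clause (NOT q_33), q_33 = false.
From the singleton clause (q_31), q_31 = true.
From the singleton clause (NOT q_41), q_41 = false.
From the singleton clause (q_43), q_43 = true.
But (NOT q_43) is also a unit clause — contradiction.
Neither q_21 = true nor q_21 = false works.
So q_12 must be the other value — set q_12 = false.
From the singleton clause (q_13), q_13 = true.
From the singleton clause (NOT q_23), q_23 = false.
From the singleton clause (NOT q_33), q_33 = false.
From the singleton clause (NOT q_43), q_43 = false.
Suppose q_21 = true.
From the singleton clause (NOT q_31), q_31 = false.
From the singleton clause (q_32), q_32 = true.
From the singleton clause (NOT q_41), q_41 = false.
From the singleton clause (q_42), q_42 = true.
But (NOT q_42) is also a unit clause — contradiction.
So q_21 must be the other value — set q_21 = false.
From the singleton clause (q_22), q_22 = true.
From the singleton clause (NOT q_32), q_32 = false.
From the singleton clause (q_31), q_31 = true.
From the singleton clause (NOT q_41), q_41 = false.
From the singleton clause (q_42), q_42 = true.
But (NOT q_42) is also a unit clause — contradiction.
Neither q_21 = true nor q_21 = false works.
Neither q_12 = true nor q_12 = false works.
So q_11 must be the other value — set q_11 = true.
From the singleton clause (NOT q_21), q_21 = false.
From the singleton clause (NOT q_31), q_31 = false.
From the singleton clause (NOT q_41), q_41 = false.
Suppose q_22 = true.
From the singleton clause (NOT q_12), q_12 = false.
From the singleton clause (NOT q_32), q_32 = false.
From the singleton clause (q_33), q_33 = true.
From the singleton clause (NOT q_42), q_42 = false.
From the singleton clause (q_43), q_43 = true.
But (NOT q_43) is also a unit clause — contradiction.
So q_22 must be the other value — set q_22 = false.
From the singleton clause (q_23), q_23 = true.
From the singleton clause (NOT q_13), q_13 = false.
From the singleton clause (NOT q_33), q_33 = false.
From the singleton clause (q_32), q_32 = true.
From the singleton clause (NOT q_12), q_12 = false.
From the singleton clause (NOT q_42), q_42 = false.
From the singleton clause (q_43), q_43 = true.
But (NOT q_43) is also a unit clause — contradiction.
Neither q_22 = true nor q_22 = false works.
Neither q_11 = true nor q_11 = false works.
No assignment satisfies every clause.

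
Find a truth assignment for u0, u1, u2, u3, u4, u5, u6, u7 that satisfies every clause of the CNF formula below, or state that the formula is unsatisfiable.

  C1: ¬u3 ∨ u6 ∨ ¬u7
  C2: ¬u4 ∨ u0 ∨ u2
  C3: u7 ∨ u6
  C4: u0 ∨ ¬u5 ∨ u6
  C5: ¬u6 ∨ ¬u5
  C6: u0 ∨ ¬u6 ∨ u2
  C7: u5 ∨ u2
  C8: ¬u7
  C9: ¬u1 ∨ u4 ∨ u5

u0=True; u1=False; u2=True; u3=True; u4=False; u5=False; u6=True; u7=False

From the singleton clause (¬u7), u7 = False.
From the singleton clause (u6), u6 = True.
From the singleton clause (¬u5), u5 = False.
From the singleton clause (u2), u2 = True.
Case u1 = False:
No clause remains; u0, u3, u4 are free.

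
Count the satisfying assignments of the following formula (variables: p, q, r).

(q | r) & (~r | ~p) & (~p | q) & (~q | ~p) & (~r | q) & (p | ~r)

There are 2^3 = 8 truth assignments over (p, q, r).
Check each against the 6 clauses (columns in the order p, q, r):
  F F F  ✗ fails (q | r)
  F F T  ✗ fails (~r | q)
  F T F  ✓ satisfies all
  F T T  ✗ fails (p | ~r)
  T F F  ✗ fails (q | r)
  T F T  ✗ fails (~r | ~p)
  T T F  ✗ fails (~q | ~p)
  T T T  ✗ fails (~r | ~p)
1 of the 8 rows is a model.

1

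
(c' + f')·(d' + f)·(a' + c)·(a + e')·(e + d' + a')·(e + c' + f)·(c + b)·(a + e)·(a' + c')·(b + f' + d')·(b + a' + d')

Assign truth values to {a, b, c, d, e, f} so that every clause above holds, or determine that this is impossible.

UNSATISFIABLE

Suppose c = 0.
The clause (a') is unit, so a = 0.
The clause (e') is unit, so e = 0.
That conflicts with the unit clause (e).
That branch fails; take c = 1 instead.
The clause (f') is unit, so f = 0.
The clause (d') is unit, so d = 0.
The clause (e) is unit, so e = 1.
The clause (a) is unit, so a = 1.
That conflicts with the unit clause (a').
Both values of c lead to a conflict.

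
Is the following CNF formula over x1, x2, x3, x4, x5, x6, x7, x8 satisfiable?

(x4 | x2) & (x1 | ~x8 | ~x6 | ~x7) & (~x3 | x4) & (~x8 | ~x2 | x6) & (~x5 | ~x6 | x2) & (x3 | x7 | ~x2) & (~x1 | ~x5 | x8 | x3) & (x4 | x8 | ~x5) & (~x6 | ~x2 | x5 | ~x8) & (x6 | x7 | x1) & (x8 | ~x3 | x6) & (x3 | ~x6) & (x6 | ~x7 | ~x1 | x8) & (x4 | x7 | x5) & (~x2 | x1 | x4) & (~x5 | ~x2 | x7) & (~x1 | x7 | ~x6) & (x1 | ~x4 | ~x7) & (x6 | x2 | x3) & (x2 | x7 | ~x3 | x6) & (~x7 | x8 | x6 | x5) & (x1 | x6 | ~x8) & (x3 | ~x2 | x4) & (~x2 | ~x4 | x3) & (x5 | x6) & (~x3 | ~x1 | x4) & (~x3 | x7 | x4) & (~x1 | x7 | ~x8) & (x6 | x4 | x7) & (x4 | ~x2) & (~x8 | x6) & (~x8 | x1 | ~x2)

Yes, satisfiable

Try x4 = 1.
Try x3 = 1.
Try x8 = 1.
From the singleton clause (x6), x6 = 1.
Try x1 = 0.
From the singleton clause (~x7), x7 = 0.
From the singleton clause (~x2), x2 = 0.
From the singleton clause (~x5), x5 = 0.
All clauses are satisfied.
A satisfying assignment: x1 ↦ 0, x2 ↦ 0, x3 ↦ 1, x4 ↦ 1, x5 ↦ 0, x6 ↦ 1, x7 ↦ 0, x8 ↦ 1.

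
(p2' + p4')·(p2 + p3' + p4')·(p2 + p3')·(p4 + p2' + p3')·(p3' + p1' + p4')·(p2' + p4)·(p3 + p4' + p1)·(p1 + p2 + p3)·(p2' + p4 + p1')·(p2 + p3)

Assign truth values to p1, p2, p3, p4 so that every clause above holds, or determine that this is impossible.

UNSATISFIABLE

Case p2 = 0:
The clause (p3') is unit, so p3 = 0.
That conflicts with the unit clause (p3).
Backtrack on p2: now try p2 = 1.
The clause (p4') is unit, so p4 = 0.
That conflicts with the unit clause (p4).
Neither p2 = 1 nor p2 = 0 works.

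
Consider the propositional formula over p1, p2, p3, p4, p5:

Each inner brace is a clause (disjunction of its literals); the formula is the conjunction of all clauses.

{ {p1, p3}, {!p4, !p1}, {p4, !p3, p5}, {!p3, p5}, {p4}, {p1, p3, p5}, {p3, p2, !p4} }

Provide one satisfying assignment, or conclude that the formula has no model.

p1: false, p2: false, p3: true, p4: true, p5: true

The clause (p4) is unit, so p4 = true.
The clause (!p1) is unit, so p1 = false.
The clause (p3) is unit, so p3 = true.
The clause (p5) is unit, so p5 = true.
All clauses hold; p2 can take either value.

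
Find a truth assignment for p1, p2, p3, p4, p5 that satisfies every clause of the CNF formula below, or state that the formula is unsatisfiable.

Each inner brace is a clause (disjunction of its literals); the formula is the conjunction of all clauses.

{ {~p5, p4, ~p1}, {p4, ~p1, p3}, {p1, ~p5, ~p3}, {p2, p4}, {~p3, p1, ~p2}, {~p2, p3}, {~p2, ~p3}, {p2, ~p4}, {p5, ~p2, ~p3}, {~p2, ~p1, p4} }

Case p2 = 1:
(p3) alone gives p3 = 1.
But (~p3) is also a unit clause — contradiction.
Backtrack on p2: now try p2 = 0.
(p4) alone gives p4 = 1.
But (~p4) is also a unit clause — contradiction.
Both values of p2 lead to a conflict.

UNSATISFIABLE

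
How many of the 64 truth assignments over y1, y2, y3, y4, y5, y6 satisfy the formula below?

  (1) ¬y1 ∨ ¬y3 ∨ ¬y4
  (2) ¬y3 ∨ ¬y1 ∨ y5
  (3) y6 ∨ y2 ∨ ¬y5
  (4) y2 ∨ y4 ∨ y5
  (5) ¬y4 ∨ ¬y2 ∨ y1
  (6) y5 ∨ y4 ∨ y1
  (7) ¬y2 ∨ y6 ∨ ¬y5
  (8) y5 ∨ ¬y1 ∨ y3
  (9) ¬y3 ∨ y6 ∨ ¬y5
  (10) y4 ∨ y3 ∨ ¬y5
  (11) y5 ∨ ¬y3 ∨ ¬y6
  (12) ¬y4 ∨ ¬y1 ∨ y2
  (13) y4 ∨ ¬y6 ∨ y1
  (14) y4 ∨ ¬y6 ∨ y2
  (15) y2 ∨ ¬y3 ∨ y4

There are 2^6 = 64 truth assignments over (y1, y2, y3, y4, y5, y6).
Split on y5. With y5 = True, the clauses containing y5 are satisfied and ¬y5 drops from the rest; 4 of the 2^5 = 32 assignments to the other variables satisfy what remains.
With y5 = False, by the same count on the reduced clause set, 3 assignments work.
(One model: y1=F, y2=F, y3=F, y4=T, y5=F, y6=F.)
Total: 4 + 3 = 7.

7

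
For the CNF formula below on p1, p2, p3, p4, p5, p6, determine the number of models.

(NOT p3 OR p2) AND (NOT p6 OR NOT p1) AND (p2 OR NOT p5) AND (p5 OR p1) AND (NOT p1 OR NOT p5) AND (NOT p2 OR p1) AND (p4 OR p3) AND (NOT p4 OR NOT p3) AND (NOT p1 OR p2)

2

There are 2^6 = 64 truth assignments over (p1, p2, p3, p4, p5, p6).
Split on p4. With p4 = true, the clauses containing p4 are satisfied and NOT p4 drops from the rest; 1 of the 2^5 = 32 assignments to the other variables satisfy what remains.
With p4 = false, by the same count on the reduced clause set, 1 assignment works.
(One model: p1=T, p2=T, p3=F, p4=T, p5=F, p6=F.)
Total: 1 + 1 = 2.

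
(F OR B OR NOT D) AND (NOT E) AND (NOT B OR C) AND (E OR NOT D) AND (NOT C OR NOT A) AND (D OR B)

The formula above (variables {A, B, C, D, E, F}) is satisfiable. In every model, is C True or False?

Suppose C = false.
Unit clause (NOT E) forces E = false.
Unit clause (NOT B) forces B = false.
Unit clause (NOT D) forces D = false.
But (D) is also a unit clause — contradiction.
So every satisfying assignment has C = True.

True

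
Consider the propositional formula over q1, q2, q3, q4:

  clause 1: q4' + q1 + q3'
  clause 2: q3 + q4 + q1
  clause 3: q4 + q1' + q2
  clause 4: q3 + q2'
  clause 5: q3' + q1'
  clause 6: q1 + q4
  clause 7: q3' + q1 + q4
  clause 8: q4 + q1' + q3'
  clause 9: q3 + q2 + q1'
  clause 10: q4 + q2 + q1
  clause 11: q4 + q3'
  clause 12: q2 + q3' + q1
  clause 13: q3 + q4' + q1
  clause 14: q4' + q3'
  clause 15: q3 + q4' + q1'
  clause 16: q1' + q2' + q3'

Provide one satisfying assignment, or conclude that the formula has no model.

UNSATISFIABLE

Branch on q3: set q3 = 1.
Unit clause (q1') forces q1 = 0.
Unit clause (q4') forces q4 = 0.
But (q4) is also a unit clause — contradiction.
That branch fails; take q3 = 0 instead.
Unit clause (q2') forces q2 = 0.
Unit clause (q1') forces q1 = 0.
Unit clause (q4) forces q4 = 1.
But (q4') is also a unit clause — contradiction.
Neither q3 = 1 nor q3 = 0 works.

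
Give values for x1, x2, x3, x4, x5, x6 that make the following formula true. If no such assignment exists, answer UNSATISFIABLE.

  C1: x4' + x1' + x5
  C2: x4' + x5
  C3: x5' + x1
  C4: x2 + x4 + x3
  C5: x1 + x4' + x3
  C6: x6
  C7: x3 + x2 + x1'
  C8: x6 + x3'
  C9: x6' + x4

x1=1,  x2=1,  x3=1,  x4=1,  x5=1,  x6=1

From the singleton clause (x6), x6 = 1.
From the singleton clause (x4), x4 = 1.
From the singleton clause (x5), x5 = 1.
From the singleton clause (x1), x1 = 1.
Branch on x3: set x3 = 1.
No clause remains; x2 is free.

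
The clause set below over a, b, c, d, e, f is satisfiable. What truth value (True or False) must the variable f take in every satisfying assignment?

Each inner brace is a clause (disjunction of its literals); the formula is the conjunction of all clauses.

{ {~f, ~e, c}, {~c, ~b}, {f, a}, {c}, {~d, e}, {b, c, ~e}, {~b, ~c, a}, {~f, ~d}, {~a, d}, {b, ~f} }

False

Suppose f = 1.
From the singleton clause (c), c = 1.
From the singleton clause (~b), b = 0.
That conflicts with the unit clause (b).
So every satisfying assignment has f = False.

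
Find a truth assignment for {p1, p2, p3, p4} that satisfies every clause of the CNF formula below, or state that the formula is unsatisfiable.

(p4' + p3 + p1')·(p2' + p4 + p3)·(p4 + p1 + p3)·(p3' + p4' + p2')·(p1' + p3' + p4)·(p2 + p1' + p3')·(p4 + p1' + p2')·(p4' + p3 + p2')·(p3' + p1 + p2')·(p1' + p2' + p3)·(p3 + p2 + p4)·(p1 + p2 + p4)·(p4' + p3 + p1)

Branch on p4: set p4 = 1.
Branch on p3: set p3 = 1.
Unit clause (p2') forces p2 = 0.
Unit clause (p1') forces p1 = 0.
All clauses are satisfied.

p1=0, p2=0, p3=1, p4=1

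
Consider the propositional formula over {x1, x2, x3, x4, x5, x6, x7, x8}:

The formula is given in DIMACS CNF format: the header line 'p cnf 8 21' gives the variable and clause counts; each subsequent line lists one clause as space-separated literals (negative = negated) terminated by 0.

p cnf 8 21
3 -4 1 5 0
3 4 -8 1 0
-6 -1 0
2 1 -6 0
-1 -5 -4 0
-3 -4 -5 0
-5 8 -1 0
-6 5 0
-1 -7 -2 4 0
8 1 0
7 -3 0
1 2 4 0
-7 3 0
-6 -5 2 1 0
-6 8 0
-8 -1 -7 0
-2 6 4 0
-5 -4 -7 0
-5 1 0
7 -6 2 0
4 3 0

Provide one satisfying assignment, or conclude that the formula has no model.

x1: True,  x2: True,  x3: True,  x4: True,  x5: False,  x6: False,  x7: True,  x8: False

Case x6 = False:
Case x8 = False:
(x1) alone gives x1 = True.
(¬x5) alone gives x5 = False.
Case x7 = True:
(x3) alone gives x3 = True.
Case x2 = True:
(x4) alone gives x4 = True.
Every clause now holds.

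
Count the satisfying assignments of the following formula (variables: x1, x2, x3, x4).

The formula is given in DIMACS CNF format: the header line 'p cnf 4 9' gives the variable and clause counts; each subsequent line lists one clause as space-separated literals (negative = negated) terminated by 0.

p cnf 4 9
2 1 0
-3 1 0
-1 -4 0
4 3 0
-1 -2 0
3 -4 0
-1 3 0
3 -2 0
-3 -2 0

There are 2^4 = 16 truth assignments over (x1, x2, x3, x4).
Check each against the 9 clauses (columns in the order x1, x2, x3, x4):
  F F F F  ✗ fails (x2 ∨ x1)
  F F F T  ✗ fails (x2 ∨ x1)
  F F T F  ✗ fails (x2 ∨ x1)
  F F T T  ✗ fails (x2 ∨ x1)
  F T F F  ✗ fails (x4 ∨ x3)
  F T F T  ✗ fails (x3 ∨ ¬x4)
  F T T F  ✗ fails (¬x3 ∨ x1)
  F T T T  ✗ fails (¬x3 ∨ x1)
  T F F F  ✗ fails (x4 ∨ x3)
  T F F T  ✗ fails (¬x1 ∨ ¬x4)
  T F T F  ✓ satisfies all
  T F T T  ✗ fails (¬x1 ∨ ¬x4)
  T T F F  ✗ fails (x4 ∨ x3)
  T T F T  ✗ fails (¬x1 ∨ ¬x4)
  T T T F  ✗ fails (¬x1 ∨ ¬x2)
  T T T T  ✗ fails (¬x1 ∨ ¬x4)
1 of the 16 rows is a model.

1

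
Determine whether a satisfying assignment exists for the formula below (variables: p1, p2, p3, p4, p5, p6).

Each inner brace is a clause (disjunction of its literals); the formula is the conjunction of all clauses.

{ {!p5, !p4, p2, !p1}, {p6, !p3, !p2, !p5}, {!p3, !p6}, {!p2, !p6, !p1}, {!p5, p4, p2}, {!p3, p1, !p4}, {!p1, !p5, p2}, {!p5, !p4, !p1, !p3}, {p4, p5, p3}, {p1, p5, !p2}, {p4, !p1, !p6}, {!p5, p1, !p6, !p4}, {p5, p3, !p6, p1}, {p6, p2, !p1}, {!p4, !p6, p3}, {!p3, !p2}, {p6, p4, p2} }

Yes

Try p3 = false.
Try p4 = true.
Unit clause (!p6) forces p6 = false.
Try p2 = true.
Try p1 = true.
No clause remains; p5 is free.
A satisfying assignment: p1 ↦ true; p2 ↦ true; p3 ↦ false; p4 ↦ true; p5 ↦ true; p6 ↦ false.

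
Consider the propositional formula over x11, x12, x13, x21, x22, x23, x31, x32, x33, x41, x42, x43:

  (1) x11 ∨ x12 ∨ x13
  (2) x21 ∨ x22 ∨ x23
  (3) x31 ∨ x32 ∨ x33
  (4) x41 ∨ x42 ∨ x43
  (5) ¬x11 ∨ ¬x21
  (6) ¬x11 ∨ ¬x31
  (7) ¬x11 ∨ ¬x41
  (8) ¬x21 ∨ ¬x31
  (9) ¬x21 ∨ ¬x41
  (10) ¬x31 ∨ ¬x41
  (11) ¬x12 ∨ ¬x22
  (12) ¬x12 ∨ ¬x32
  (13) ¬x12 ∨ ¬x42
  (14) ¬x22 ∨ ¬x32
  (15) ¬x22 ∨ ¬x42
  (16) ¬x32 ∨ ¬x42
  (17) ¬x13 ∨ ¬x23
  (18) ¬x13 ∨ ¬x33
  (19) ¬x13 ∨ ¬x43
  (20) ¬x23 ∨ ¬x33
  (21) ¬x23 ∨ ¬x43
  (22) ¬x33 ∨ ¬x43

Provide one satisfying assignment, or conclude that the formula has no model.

UNSATISFIABLE

Case x11 = False:
Case x12 = True:
(¬x22) alone gives x22 = False.
(¬x32) alone gives x32 = False.
(¬x42) alone gives x42 = False.
Case x21 = True:
(¬x31) alone gives x31 = False.
(x33) alone gives x33 = True.
(¬x41) alone gives x41 = False.
(x43) alone gives x43 = True.
But (¬x43) is also a unit clause — contradiction.
Undo x21 and try x21 = False.
(x23) alone gives x23 = True.
(¬x13) alone gives x13 = False.
(¬x33) alone gives x33 = False.
(x31) alone gives x31 = True.
(¬x41) alone gives x41 = False.
(x43) alone gives x43 = True.
But (¬x43) is also a unit clause — contradiction.
Both values of x21 lead to a conflict.
Undo x12 and try x12 = False.
(x13) alone gives x13 = True.
(¬x23) alone gives x23 = False.
(¬x33) alone gives x33 = False.
(¬x43) alone gives x43 = False.
Case x21 = True:
(¬x31) alone gives x31 = False.
(x32) alone gives x32 = True.
(¬x41) alone gives x41 = False.
(x42) alone gives x42 = True.
But (¬x42) is also a unit clause — contradiction.
Undo x21 and try x21 = False.
(x22) alone gives x22 = True.
(¬x32) alone gives x32 = False.
(x31) alone gives x31 = True.
(¬x41) alone gives x41 = False.
(x42) alone gives x42 = True.
But (¬x42) is also a unit clause — contradiction.
Both values of x21 lead to a conflict.
Both values of x12 lead to a conflict.
Undo x11 and try x11 = True.
(¬x21) alone gives x21 = False.
(¬x31) alone gives x31 = False.
(¬x41) alone gives x41 = False.
Case x22 = True:
(¬x12) alone gives x12 = False.
(¬x32) alone gives x32 = False.
(x33) alone gives x33 = True.
(¬x42) alone gives x42 = False.
(x43) alone gives x43 = True.
But (¬x43) is also a unit clause — contradiction.
Undo x22 and try x22 = False.
(x23) alone gives x23 = True.
(¬x13) alone gives x13 = False.
(¬x33) alone gives x33 = False.
(x32) alone gives x32 = True.
(¬x12) alone gives x12 = False.
(¬x42) alone gives x42 = False.
(x43) alone gives x43 = True.
But (¬x43) is also a unit clause — contradiction.
Both values of x22 lead to a conflict.
Both values of x11 lead to a conflict.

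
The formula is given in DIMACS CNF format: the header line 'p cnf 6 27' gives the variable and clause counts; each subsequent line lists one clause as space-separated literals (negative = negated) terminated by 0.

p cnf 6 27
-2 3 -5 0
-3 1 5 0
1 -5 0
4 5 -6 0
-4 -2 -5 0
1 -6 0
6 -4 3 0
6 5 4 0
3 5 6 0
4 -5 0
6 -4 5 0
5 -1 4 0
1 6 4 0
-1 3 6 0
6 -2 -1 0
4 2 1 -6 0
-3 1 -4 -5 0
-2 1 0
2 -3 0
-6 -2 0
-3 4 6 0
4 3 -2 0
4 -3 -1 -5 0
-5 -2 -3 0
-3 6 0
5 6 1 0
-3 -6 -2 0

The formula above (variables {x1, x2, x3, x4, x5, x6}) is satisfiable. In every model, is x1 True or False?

True

Suppose x1 = False.
Unit clause (¬x5) forces x5 = False.
Unit clause (¬x3) forces x3 = False.
Unit clause (¬x6) forces x6 = False.
That conflicts with the unit clause (x6).
So every satisfying assignment has x1 = True.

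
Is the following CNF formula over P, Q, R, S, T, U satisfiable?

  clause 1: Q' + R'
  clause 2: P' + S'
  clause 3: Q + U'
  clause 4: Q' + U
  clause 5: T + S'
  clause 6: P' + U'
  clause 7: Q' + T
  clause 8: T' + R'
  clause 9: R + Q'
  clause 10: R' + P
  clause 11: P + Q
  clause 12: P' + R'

Case Q = 0:
From the singleton clause (U'), U = 0.
From the singleton clause (P), P = 1.
From the singleton clause (S'), S = 0.
From the singleton clause (R'), R = 0.
Every clause is now satisfied; T is unconstrained.
A satisfying assignment: P=1, Q=0, R=0, S=0, T=0, U=0.

Satisfiable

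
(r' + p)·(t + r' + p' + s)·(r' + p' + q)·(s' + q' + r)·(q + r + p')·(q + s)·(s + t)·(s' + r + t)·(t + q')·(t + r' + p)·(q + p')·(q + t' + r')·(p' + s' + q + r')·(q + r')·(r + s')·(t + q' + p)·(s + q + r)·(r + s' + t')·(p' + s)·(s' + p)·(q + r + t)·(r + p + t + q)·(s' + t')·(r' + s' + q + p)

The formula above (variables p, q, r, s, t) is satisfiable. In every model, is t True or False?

True

Suppose t = 0.
The clause (s) is unit, so s = 1.
The clause (r) is unit, so r = 1.
The clause (p) is unit, so p = 1.
The clause (q) is unit, so q = 1.
But (q') is also a unit clause — contradiction.
So every satisfying assignment has t = True.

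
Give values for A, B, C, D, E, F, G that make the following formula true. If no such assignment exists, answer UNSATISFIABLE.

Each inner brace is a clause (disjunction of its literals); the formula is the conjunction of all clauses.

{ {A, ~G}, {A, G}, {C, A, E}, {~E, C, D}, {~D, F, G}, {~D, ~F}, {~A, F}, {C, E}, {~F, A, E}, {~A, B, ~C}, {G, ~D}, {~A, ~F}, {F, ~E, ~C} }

Suppose A = 1.
The clause (F) is unit, so F = 1.
Now (~F) is unsatisfied and unit — conflict.
So A must be the other value — set A = 0.
The clause (~G) is unit, so G = 0.
Now (G) is unsatisfied and unit — conflict.
Either choice for A ends in contradiction.

UNSATISFIABLE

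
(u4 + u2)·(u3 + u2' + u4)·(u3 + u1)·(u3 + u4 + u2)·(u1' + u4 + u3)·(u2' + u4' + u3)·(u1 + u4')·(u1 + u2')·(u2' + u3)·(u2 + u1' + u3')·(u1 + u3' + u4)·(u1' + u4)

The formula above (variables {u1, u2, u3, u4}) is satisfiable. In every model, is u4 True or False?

Suppose u4 = 0.
Unit clause (u2) forces u2 = 1.
Unit clause (u3) forces u3 = 1.
Unit clause (u1) forces u1 = 1.
But (u1') is also a unit clause — contradiction.
So every satisfying assignment has u4 = True.

True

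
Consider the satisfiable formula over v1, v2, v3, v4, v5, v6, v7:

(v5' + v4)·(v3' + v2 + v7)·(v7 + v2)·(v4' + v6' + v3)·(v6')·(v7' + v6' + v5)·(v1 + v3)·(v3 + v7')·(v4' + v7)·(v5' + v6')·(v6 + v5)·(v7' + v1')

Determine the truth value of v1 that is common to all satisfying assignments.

Suppose v1 = 1.
From the singleton clause (v6'), v6 = 0.
From the singleton clause (v5), v5 = 1.
From the singleton clause (v4), v4 = 1.
From the singleton clause (v7), v7 = 1.
Now (v7') is unsatisfied and unit — conflict.
So every satisfying assignment has v1 = False.

False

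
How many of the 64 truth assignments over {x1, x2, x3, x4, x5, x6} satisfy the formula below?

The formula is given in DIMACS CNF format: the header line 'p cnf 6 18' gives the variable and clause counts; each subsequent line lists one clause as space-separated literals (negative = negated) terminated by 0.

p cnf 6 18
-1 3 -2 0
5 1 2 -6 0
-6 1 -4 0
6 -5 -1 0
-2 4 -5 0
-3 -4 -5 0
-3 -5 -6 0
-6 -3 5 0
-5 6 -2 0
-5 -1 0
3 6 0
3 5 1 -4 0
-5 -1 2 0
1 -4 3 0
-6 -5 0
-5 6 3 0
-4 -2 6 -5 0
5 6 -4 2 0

There are 2^6 = 64 truth assignments over (x1, x2, x3, x4, x5, x6).
Split on x4. With x4 = True, the clauses containing x4 are satisfied and ¬x4 drops from the rest; 3 of the 2^5 = 32 assignments to the other variables satisfy what remains.
With x4 = False, by the same count on the reduced clause set, 7 assignments work.
Total: 3 + 7 = 10.

10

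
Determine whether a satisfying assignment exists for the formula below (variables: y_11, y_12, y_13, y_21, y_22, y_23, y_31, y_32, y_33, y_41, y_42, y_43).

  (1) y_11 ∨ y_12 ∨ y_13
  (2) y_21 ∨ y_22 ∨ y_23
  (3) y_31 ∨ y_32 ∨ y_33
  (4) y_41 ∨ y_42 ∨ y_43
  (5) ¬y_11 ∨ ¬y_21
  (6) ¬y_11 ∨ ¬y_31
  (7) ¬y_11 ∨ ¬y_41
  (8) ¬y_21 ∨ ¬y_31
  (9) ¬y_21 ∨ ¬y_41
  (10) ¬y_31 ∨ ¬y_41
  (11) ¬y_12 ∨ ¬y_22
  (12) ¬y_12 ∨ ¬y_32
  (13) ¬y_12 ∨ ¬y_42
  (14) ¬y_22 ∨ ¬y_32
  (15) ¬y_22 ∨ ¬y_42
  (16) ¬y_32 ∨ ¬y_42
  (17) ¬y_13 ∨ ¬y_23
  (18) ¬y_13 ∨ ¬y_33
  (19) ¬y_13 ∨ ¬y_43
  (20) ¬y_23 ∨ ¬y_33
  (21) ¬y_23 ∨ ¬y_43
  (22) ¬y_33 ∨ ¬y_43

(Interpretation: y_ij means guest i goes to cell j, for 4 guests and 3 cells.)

Suppose y_11 = False.
Suppose y_12 = True.
Unit clause (¬y_22) forces y_22 = False.
Unit clause (¬y_32) forces y_32 = False.
Unit clause (¬y_42) forces y_42 = False.
Suppose y_21 = True.
Unit clause (¬y_31) forces y_31 = False.
Unit clause (y_33) forces y_33 = True.
Unit clause (¬y_41) forces y_41 = False.
Unit clause (y_43) forces y_43 = True.
Now (¬y_43) is unsatisfied and unit — conflict.
That branch fails; take y_21 = False instead.
Unit clause (y_23) forces y_23 = True.
Unit clause (¬y_13) forces y_13 = False.
Unit clause (¬y_33) forces y_33 = False.
Unit clause (y_31) forces y_31 = True.
Unit clause (¬y_41) forces y_41 = False.
Unit clause (y_43) forces y_43 = True.
Now (¬y_43) is unsatisfied and unit — conflict.
Both values of y_21 lead to a conflict.
That branch fails; take y_12 = False instead.
Unit clause (y_13) forces y_13 = True.
Unit clause (¬y_23) forces y_23 = False.
Unit clause (¬y_33) forces y_33 = False.
Unit clause (¬y_43) forces y_43 = False.
Suppose y_21 = True.
Unit clause (¬y_31) forces y_31 = False.
Unit clause (y_32) forces y_32 = True.
Unit clause (¬y_41) forces y_41 = False.
Unit clause (y_42) forces y_42 = True.
Now (¬y_42) is unsatisfied and unit — conflict.
That branch fails; take y_21 = False instead.
Unit clause (y_22) forces y_22 = True.
Unit clause (¬y_32) forces y_32 = False.
Unit clause (y_31) forces y_31 = True.
Unit clause (¬y_41) forces y_41 = False.
Unit clause (y_42) forces y_42 = True.
Now (¬y_42) is unsatisfied and unit — conflict.
Both values of y_21 lead to a conflict.
Both values of y_12 lead to a conflict.
That branch fails; take y_11 = True instead.
Unit clause (¬y_21) forces y_21 = False.
Unit clause (¬y_31) forces y_31 = False.
Unit clause (¬y_41) forces y_41 = False.
Suppose y_22 = True.
Unit clause (¬y_12) forces y_12 = False.
Unit clause (¬y_32) forces y_32 = False.
Unit clause (y_33) forces y_33 = True.
Unit clause (¬y_42) forces y_42 = False.
Unit clause (y_43) forces y_43 = True.
Now (¬y_43) is unsatisfied and unit — conflict.
That branch fails; take y_22 = False instead.
Unit clause (y_23) forces y_23 = True.
Unit clause (¬y_13) forces y_13 = False.
Unit clause (¬y_33) forces y_33 = False.
Unit clause (y_32) forces y_32 = True.
Unit clause (¬y_12) forces y_12 = False.
Unit clause (¬y_42) forces y_42 = False.
Unit clause (y_43) forces y_43 = True.
Now (¬y_43) is unsatisfied and unit — conflict.
Both values of y_22 lead to a conflict.
Both values of y_11 lead to a conflict.
No assignment satisfies every clause.

No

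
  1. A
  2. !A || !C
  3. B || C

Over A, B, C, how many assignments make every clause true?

There are 2^3 = 8 truth assignments over (A, B, C).
Split on A. With A = true, the clauses containing A are satisfied and !A drops from the rest; 1 of the 2^2 = 4 assignments to the other variables satisfy what remains.
With A = false, by the same count on the reduced clause set, 0 assignments work.
(One model: A=T, B=T, C=F.)
Total: 1 + 0 = 1.

1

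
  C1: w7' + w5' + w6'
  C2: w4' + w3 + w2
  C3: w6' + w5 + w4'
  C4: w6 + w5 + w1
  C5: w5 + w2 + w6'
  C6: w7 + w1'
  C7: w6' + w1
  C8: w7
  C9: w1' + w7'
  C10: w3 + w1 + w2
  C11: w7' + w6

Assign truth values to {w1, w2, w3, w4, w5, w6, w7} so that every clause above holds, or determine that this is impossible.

UNSATISFIABLE

The clause (w7) is unit, so w7 = 1.
The clause (w1') is unit, so w1 = 0.
The clause (w6') is unit, so w6 = 0.
That conflicts with the unit clause (w6).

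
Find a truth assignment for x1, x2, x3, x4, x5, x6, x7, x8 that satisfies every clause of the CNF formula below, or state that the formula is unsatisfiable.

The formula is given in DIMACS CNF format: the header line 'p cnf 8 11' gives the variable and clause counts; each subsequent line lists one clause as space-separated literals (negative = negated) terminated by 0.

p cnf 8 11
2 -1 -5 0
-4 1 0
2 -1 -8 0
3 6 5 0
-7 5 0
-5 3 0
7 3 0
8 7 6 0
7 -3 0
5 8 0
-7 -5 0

UNSATISFIABLE

Case x4 = False:
Case x7 = False:
Unit clause (x3) forces x3 = True.
That conflicts with the unit clause (¬x3).
Undo x7 and try x7 = True.
Unit clause (x5) forces x5 = True.
That conflicts with the unit clause (¬x5).
Either choice for x7 ends in contradiction.
Undo x4 and try x4 = True.
Unit clause (x1) forces x1 = True.
Case x2 = True:
Case x7 = False:
Unit clause (x3) forces x3 = True.
That conflicts with the unit clause (¬x3).
Undo x7 and try x7 = True.
Unit clause (x5) forces x5 = True.
That conflicts with the unit clause (¬x5).
Either choice for x7 ends in contradiction.
Undo x2 and try x2 = False.
Unit clause (¬x5) forces x5 = False.
Unit clause (¬x8) forces x8 = False.
That conflicts with the unit clause (x8).
Either choice for x2 ends in contradiction.
Either choice for x4 ends in contradiction.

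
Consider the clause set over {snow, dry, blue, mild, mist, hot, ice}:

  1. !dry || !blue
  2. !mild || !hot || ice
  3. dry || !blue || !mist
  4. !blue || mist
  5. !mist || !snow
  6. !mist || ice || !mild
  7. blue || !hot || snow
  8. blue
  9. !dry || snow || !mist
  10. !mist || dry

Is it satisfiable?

From the singleton clause (blue), blue = true.
From the singleton clause (!dry), dry = false.
From the singleton clause (!mist), mist = false.
But (mist) is also a unit clause — contradiction.
No assignment satisfies every clause.

Unsatisfiable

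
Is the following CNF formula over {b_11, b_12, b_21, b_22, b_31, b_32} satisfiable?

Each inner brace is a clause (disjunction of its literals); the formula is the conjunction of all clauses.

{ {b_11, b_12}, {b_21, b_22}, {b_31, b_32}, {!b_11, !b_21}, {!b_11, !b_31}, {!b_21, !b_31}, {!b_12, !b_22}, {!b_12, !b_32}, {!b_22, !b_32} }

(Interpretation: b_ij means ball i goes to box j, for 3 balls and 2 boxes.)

Branch on b_11: set b_11 = true.
Unit clause (!b_21) forces b_21 = false.
Unit clause (b_22) forces b_22 = true.
Unit clause (!b_31) forces b_31 = false.
Unit clause (b_32) forces b_32 = true.
That conflicts with the unit clause (!b_32).
That branch fails; take b_11 = false instead.
Unit clause (b_12) forces b_12 = true.
Unit clause (!b_22) forces b_22 = false.
Unit clause (b_21) forces b_21 = true.
Unit clause (!b_31) forces b_31 = false.
Unit clause (b_32) forces b_32 = true.
That conflicts with the unit clause (!b_32).
Either choice for b_11 ends in contradiction.
No assignment satisfies every clause.

Unsatisfiable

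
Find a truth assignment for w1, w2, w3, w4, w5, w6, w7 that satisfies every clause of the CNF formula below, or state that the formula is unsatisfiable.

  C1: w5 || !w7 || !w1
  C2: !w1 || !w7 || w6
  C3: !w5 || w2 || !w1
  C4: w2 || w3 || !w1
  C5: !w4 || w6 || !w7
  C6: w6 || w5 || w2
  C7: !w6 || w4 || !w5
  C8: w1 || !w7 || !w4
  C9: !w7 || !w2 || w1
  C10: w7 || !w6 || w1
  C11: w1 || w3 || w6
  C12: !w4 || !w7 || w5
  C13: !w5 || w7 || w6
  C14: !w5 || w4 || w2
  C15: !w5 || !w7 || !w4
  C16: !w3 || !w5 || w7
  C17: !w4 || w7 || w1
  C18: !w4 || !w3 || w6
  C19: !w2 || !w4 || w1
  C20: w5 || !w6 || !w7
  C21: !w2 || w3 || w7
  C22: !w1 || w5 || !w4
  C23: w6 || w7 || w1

w1 ↦ true, w2 ↦ false, w3 ↦ true, w4 ↦ false, w5 ↦ false, w6 ↦ true, w7 ↦ false

Branch on w5: set w5 = false.
Branch on w7: set w7 = false.
Branch on w6: set w6 = true.
The clause (w1) is unit, so w1 = true.
The clause (!w4) is unit, so w4 = false.
Branch on w2: set w2 = false.
The clause (w3) is unit, so w3 = true.
Every clause now holds.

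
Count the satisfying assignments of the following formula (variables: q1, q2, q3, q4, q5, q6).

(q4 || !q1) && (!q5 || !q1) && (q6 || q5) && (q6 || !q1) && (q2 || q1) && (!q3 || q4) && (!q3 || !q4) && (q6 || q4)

7

There are 2^6 = 64 truth assignments over (q1, q2, q3, q4, q5, q6).
Split on q1. With q1 = true, the clauses containing q1 are satisfied and !q1 drops from the rest; 2 of the 2^5 = 32 assignments to the other variables satisfy what remains.
With q1 = false, by the same count on the reduced clause set, 5 assignments work.
Total: 2 + 5 = 7.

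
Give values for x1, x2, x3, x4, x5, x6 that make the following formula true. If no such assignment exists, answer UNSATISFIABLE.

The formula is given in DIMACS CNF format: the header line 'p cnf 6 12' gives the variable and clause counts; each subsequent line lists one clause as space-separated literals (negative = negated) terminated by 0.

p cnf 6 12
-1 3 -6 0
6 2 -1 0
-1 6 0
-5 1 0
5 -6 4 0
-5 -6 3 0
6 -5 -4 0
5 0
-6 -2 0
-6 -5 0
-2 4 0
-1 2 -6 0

The clause (x5) is unit, so x5 = True.
The clause (x1) is unit, so x1 = True.
The clause (x6) is unit, so x6 = True.
But (¬x6) is also a unit clause — contradiction.

UNSATISFIABLE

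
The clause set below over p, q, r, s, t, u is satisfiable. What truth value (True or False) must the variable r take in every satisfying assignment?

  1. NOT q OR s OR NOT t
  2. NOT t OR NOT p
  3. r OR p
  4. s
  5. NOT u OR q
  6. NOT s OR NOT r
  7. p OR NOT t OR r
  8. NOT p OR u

False

Suppose r = true.
(s) alone gives s = true.
Now (NOT s) is unsatisfied and unit — conflict.
So every satisfying assignment has r = False.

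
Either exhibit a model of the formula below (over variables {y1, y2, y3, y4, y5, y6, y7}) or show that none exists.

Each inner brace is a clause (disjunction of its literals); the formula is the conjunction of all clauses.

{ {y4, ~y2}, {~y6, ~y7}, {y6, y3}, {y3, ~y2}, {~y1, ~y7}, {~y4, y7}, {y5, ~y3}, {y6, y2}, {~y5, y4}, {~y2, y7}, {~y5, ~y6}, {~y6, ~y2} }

Case y4 = 0:
The clause (~y2) is unit, so y2 = 0.
The clause (y6) is unit, so y6 = 1.
The clause (~y7) is unit, so y7 = 0.
The clause (~y5) is unit, so y5 = 0.
The clause (~y3) is unit, so y3 = 0.
All clauses hold; y1 can take either value.

y1 ↦ 1, y2 ↦ 0, y3 ↦ 0, y4 ↦ 0, y5 ↦ 0, y6 ↦ 1, y7 ↦ 0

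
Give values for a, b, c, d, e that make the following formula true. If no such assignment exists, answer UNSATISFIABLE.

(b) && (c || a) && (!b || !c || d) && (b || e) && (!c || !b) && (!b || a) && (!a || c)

Unit clause (b) forces b = true.
Unit clause (!c) forces c = false.
Unit clause (a) forces a = true.
That conflicts with the unit clause (!a).

UNSATISFIABLE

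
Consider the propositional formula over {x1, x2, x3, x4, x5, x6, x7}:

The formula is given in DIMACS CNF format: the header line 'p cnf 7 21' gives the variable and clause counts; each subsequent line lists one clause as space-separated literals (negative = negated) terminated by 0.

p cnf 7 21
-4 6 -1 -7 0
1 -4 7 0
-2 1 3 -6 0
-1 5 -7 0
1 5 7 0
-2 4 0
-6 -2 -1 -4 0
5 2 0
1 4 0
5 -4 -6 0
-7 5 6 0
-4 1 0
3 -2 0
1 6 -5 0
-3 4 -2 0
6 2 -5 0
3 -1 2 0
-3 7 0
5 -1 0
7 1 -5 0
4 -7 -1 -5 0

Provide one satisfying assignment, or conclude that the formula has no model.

Case x2 = False:
(x5) alone gives x5 = True.
(x6) alone gives x6 = True.
Case x1 = True:
(x3) alone gives x3 = True.
(x7) alone gives x7 = True.
(x4) alone gives x4 = True.
Every clause now holds.

x1=True, x2=False, x3=True, x4=True, x5=True, x6=True, x7=True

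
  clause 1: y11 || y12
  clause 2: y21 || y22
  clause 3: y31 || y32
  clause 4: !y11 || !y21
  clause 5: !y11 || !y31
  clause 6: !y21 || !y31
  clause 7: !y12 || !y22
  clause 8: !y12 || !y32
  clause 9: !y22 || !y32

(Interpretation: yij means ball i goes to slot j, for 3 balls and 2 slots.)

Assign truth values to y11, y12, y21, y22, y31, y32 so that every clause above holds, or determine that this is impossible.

Branch on y11: set y11 = true.
From the singleton clause (!y21), y21 = false.
From the singleton clause (y22), y22 = true.
From the singleton clause (!y31), y31 = false.
From the singleton clause (y32), y32 = true.
But (!y32) is also a unit clause — contradiction.
Backtrack on y11: now try y11 = false.
From the singleton clause (y12), y12 = true.
From the singleton clause (!y22), y22 = false.
From the singleton clause (y21), y21 = true.
From the singleton clause (!y31), y31 = false.
From the singleton clause (y32), y32 = true.
But (!y32) is also a unit clause — contradiction.
Either choice for y11 ends in contradiction.

UNSATISFIABLE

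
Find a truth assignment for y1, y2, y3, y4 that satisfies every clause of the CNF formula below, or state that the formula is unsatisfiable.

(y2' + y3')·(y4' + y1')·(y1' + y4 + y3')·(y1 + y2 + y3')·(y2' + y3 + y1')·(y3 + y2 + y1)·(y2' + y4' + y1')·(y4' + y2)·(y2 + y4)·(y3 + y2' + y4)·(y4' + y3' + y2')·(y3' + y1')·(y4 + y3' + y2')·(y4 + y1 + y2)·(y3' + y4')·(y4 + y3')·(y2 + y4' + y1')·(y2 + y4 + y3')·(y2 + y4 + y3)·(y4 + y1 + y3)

y1: 0, y2: 1, y3: 0, y4: 1

Case y2 = 1:
From the singleton clause (y3'), y3 = 0.
From the singleton clause (y1'), y1 = 0.
From the singleton clause (y4), y4 = 1.
This assignment satisfies each clause.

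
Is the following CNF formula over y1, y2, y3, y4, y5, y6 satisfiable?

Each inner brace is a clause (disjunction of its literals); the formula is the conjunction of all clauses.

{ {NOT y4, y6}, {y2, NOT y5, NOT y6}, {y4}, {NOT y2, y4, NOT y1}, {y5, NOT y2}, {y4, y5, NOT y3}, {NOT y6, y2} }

The clause (y4) is unit, so y4 = true.
The clause (y6) is unit, so y6 = true.
The clause (y2) is unit, so y2 = true.
The clause (y5) is unit, so y5 = true.
All clauses hold; y1, y3 can take either value.
A satisfying assignment: y1 ↦ true; y2 ↦ true; y3 ↦ false; y4 ↦ true; y5 ↦ true; y6 ↦ true.

Yes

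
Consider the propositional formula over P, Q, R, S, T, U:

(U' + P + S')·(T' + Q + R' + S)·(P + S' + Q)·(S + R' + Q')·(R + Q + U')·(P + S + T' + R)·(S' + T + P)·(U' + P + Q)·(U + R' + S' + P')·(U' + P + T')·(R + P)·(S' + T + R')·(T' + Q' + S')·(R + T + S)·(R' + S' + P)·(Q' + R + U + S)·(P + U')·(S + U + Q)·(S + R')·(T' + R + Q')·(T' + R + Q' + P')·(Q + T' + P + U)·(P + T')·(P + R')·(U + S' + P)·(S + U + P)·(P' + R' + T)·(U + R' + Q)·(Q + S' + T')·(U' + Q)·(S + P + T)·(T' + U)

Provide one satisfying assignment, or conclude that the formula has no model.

P ↦ 1; Q ↦ 1; R ↦ 0; S ↦ 1; T ↦ 0; U ↦ 0

Branch on R: set R = 0.
(P) alone gives P = 1.
Branch on Q: set Q = 1.
(T') alone gives T = 0.
(S) alone gives S = 1.
Every clause is now satisfied; U is unconstrained.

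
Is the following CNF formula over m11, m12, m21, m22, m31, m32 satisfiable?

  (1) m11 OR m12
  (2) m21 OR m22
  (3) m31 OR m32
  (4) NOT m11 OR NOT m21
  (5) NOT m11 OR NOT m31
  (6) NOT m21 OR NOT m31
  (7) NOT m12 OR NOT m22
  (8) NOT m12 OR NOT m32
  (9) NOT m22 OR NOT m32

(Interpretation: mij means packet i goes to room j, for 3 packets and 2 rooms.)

Try m11 = true.
Unit clause (NOT m21) forces m21 = false.
Unit clause (m22) forces m22 = true.
Unit clause (NOT m31) forces m31 = false.
Unit clause (m32) forces m32 = true.
Now (NOT m32) is unsatisfied and unit — conflict.
Undo m11 and try m11 = false.
Unit clause (m12) forces m12 = true.
Unit clause (NOT m22) forces m22 = false.
Unit clause (m21) forces m21 = true.
Unit clause (NOT m31) forces m31 = false.
Unit clause (m32) forces m32 = true.
Now (NOT m32) is unsatisfied and unit — conflict.
Either choice for m11 ends in contradiction.
No assignment satisfies every clause.

No, unsatisfiable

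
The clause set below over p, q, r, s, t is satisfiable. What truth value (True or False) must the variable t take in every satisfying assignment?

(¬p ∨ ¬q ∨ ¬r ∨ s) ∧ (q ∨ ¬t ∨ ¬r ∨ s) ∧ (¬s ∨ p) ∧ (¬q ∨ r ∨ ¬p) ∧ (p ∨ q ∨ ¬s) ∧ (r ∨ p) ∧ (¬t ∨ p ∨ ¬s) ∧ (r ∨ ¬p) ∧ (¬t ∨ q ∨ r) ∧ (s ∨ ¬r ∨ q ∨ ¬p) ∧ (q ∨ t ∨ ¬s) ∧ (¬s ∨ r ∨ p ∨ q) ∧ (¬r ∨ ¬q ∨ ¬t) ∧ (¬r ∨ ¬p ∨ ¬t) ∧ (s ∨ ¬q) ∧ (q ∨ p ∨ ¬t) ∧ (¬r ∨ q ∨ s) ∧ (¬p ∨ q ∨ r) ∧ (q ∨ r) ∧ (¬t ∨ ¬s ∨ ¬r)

False

Suppose t = True.
Suppose s = False.
(¬q) alone gives q = False.
(¬r) alone gives r = False.
But (r) is also a unit clause — contradiction.
So s must be the other value — set s = True.
(p) alone gives p = True.
(r) alone gives r = True.
But (¬r) is also a unit clause — contradiction.
Both values of s lead to a conflict.
So every satisfying assignment has t = False.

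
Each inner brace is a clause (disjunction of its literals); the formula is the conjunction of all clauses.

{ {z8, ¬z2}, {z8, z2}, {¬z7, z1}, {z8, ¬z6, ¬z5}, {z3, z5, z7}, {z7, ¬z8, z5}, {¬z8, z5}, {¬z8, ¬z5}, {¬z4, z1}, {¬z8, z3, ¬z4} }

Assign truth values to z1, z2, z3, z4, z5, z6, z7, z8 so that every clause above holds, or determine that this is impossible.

UNSATISFIABLE

Case z8 = True:
From the singleton clause (z5), z5 = True.
That conflicts with the unit clause (¬z5).
Backtrack on z8: now try z8 = False.
From the singleton clause (¬z2), z2 = False.
That conflicts with the unit clause (z2).
Both values of z8 lead to a conflict.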